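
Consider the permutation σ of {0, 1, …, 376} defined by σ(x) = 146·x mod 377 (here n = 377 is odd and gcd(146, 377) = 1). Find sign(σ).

+1

Trace 146: π^k(146) = [146, 204, 1] for k=0..2.
Decompose π into cycles: lengths [3, 3, 3, 3, 3, 3, 3, 3, 3, 3, 3, 3, 3, 3, 3, 3, 3, 3, 3, 3, 3, 3, 3, 3, 3, 3, 3, 3, 3, 3, 3, 3, 3, 3, 3, 3, 3, 3, 3, 3, 3, 3, 3, 3, 3, 3, 3, 3, 3, 3, 3, 3, 3, 3, 3, 3, 3, 3, 3, 3, 3, 3, 3, 3, 3, 3, 3, 3, 3, 3, 3, 3, 3, 3, 3, 3, 3, 3, 3, 3, 3, 3, 3, 3, 3, 3, 3, 3, 3, 3, 3, 3, 3, 3, 3, 3, 3, 3, 3, 3, 3, 3, 3, 3, 3, 3, 3, 3, 3, 3, 3, 3, 3, 3, 3, 3, 1, 1, 1, 1, 1, 1, 1, 1, 1, 1, 1, 1, 1, 1, 1, 1, 1, 1, 1, 1, 1, 1, 1, 1, 1, 1, 1, 1, 1] (145 cycles, including the fixed point 0).
Σ(ℓ_i−1) = 377−145 = 232; sign = (−1)^232 = +1.
The Jacobi symbol (146|377) = +1 (Zolotarev) agrees.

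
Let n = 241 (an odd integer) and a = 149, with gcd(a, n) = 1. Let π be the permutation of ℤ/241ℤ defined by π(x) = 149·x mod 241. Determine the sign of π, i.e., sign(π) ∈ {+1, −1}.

-1

Orbit of 26 under x↦149x: [26, 18, 31, 40, 176, 196, 43]… (length divides ord_241(149)).
Cycle lengths of π_149 on ℤ/241ℤ: [240, 1]; 2 cycles in total.
n − c = 241 − 2 = 239; sign = (−1)^239 = -1.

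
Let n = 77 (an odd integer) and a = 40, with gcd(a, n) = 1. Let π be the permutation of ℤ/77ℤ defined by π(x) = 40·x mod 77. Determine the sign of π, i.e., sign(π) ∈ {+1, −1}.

Orbit of 71 under x↦40x: [71, 68, 25, 76, 37, 17, 64]… (length divides ord_77(40)).
π_40 has 5 disjoint cycles with lengths [30, 30, 10, 6, 1] on {0,…,76}.
77 − 5 = 72 transpositions; sign(π) = (−1)^72 = +1.
Check: (40/77) = +1 by Zolotarev.

+1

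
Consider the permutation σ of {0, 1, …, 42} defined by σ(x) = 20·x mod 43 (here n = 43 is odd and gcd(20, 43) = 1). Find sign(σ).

Start at x=15: 15 → 42 → 23 → 30 → 41 → 3 → 17 → … (one orbit).
π_20 has 2 disjoint cycles with lengths [42, 1] on {0,…,42}.
With 2 cycles on 43 points, sign = (−1)^{43−2} = -1.

-1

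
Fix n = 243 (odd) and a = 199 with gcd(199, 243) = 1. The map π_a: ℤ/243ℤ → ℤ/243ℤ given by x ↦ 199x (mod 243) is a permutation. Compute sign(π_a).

Start at x=64: 64 → 100 → 217 → 172 → 208 → 82 → 37 → … (one orbit).
π_199 has 27 disjoint cycles with lengths [27, 27, 27, 27, 27, 27, 9, 9, 9, 9, 9, 9, 3, 3, 3, 3, 3, 3, 1, 1, 1, 1, 1, 1, 1, 1, 1] on {0,…,242}.
243 − 27 = 216 transpositions; sign(π) = (−1)^216 = +1.
The Jacobi symbol (199|243) = +1 (Zolotarev) agrees.

+1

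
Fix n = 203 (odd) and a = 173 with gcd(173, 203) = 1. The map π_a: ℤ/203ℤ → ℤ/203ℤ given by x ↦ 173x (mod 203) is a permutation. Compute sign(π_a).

Orbit of 1 under x↦173x: [1, 173, 88, 202, 30, 115]… (length divides ord_203(173)).
Cycle type of π: 6×29 + 2×14 + 1; total 44 cycles.
Σ(ℓ_i−1) = 203−44 = 159; sign = (−1)^159 = -1.

-1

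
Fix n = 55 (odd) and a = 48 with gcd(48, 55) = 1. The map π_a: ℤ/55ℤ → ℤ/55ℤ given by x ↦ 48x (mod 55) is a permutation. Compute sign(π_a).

Start at x=47: 47 → 1 → 48 → 49 → 42 → 36 → 23 → … (one orbit).
6 cycles of lengths [20, 20, 5, 5, 4, 1].
sign(π) = (−1)^{n − #cycles} = (−1)^{55−6} = (−1)^49 = -1.

-1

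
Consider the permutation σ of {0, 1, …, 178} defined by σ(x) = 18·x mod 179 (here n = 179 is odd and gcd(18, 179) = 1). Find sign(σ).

-1

Orbit of 23 under x↦18x: [23, 56, 113, 65, 96, 117, 137]… (length divides ord_179(18)).
2 cycles of lengths [178, 1].
n − c = 179 − 2 = 177; sign = (−1)^177 = -1.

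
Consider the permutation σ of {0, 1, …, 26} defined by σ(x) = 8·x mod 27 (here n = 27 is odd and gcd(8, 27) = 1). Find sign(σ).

Orbit of 17 under x↦8x: [17, 1, 8, 10, 26, 19]… (length divides ord_27(8)).
Decompose π into cycles: lengths [6, 6, 6, 2, 2, 2, 2, 1] (8 cycles, including the fixed point 0).
sign(π) = (−1)^{n − #cycles} = (−1)^{27−8} = (−1)^19 = -1.
Check: (8/27) = -1 by Zolotarev.

-1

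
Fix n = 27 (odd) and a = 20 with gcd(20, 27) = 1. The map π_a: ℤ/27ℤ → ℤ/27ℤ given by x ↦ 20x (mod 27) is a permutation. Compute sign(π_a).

-1

Orbit of 22 under x↦20x: [22, 8, 25, 14, 10, 11, 4]… (length divides ord_27(20)).
Decompose π into cycles: lengths [18, 6, 2, 1] (4 cycles, including the fixed point 0).
With 4 cycles on 27 points, sign = (−1)^{27−4} = -1.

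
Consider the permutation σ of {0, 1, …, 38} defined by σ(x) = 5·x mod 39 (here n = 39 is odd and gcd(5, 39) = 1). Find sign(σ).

+1

Trace 1: π^k(1) = [1, 5, 25, 8] for k=0..3.
Decompose π into cycles: lengths [4, 4, 4, 4, 4, 4, 4, 4, 4, 2, 1] (11 cycles, including the fixed point 0).
39 − 11 = 28 transpositions; sign(π) = (−1)^28 = +1.
Zolotarev: (5|39) = +1, matching the cycle-count sign.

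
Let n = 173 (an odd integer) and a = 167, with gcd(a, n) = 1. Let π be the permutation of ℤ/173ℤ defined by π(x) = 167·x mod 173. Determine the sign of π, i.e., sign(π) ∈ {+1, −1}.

+1

Trace 84: π^k(84) = [84, 15, 83, 21, 47, 64, 135] for k=0..6.
The orbit structure of x ↦ 167x mod 173: 3 orbits of sizes [86, 86, 1].
Σ(ℓ_i−1) = 173−3 = 170; sign = (−1)^170 = +1.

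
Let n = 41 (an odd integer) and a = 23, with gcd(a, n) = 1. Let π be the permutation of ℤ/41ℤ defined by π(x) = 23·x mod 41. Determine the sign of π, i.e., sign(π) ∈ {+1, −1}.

+1

Trace 10: π^k(10) = [10, 25, 1, 23, 37, 31, 16] for k=0..6.
Cycle lengths of π_23 on ℤ/41ℤ: [10, 10, 10, 10, 1]; 5 cycles in total.
sign(π) = (−1)^{n − #cycles} = (−1)^{41−5} = (−1)^36 = +1.
Check: (23/41) = +1 by Zolotarev.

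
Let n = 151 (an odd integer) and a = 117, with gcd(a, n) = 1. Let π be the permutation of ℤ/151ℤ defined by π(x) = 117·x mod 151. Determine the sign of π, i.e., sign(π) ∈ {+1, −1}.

-1

Start at x=19: 19 → 109 → 69 → 70 → 36 → 135 → 91 → … (one orbit).
Decompose π into cycles: lengths [150, 1] (2 cycles, including the fixed point 0).
Σ(ℓ_i−1) = 151−2 = 149; sign = (−1)^149 = -1.
Zolotarev: (117|151) = -1, matching the cycle-count sign.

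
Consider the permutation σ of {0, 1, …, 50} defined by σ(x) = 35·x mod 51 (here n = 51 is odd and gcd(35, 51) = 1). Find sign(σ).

Trace 35: π^k(35) = [35, 1] for k=0..1.
π_35 has 34 disjoint cycles with lengths [2, 2, 2, 2, 2, 2, 2, 2, 2, 2, 2, 2, 2, 2, 2, 2, 2, 1, 1, 1, 1, 1, 1, 1, 1, 1, 1, 1, 1, 1, 1, 1, 1, 1] on {0,…,50}.
With 34 cycles on 51 points, sign = (−1)^{51−34} = -1.
(35|51)_J = -1 (Zolotarev's lemma cross-check).

-1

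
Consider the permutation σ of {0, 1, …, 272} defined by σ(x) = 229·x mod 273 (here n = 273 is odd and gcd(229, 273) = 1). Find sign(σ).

+1

Trace 64: π^k(64) = [64, 187, 235, 34, 142, 31, 1] for k=0..6.
The orbit structure of x ↦ 229x mod 273: 33 orbits of sizes [12, 12, 12, 12, 12, 12, 12, 12, 12, 12, 12, 12, 12, 12, 12, 12, 12, 12, 6, 6, 6, 4, 4, 4, 4, 4, 4, 4, 4, 4, 1, 1, 1].
sign(π) = (−1)^{n − #cycles} = (−1)^{273−33} = (−1)^240 = +1.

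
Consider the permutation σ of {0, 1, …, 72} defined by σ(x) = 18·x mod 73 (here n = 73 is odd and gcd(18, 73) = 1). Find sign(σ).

+1

Orbit of 55 under x↦18x: [55, 41, 8, 71, 37, 9, 16]… (length divides ord_73(18)).
Cycle type of π: 18×4 + 1; total 5 cycles.
With 5 cycles on 73 points, sign = (−1)^{73−5} = +1.
The Jacobi symbol (18|73) = +1 (Zolotarev) agrees.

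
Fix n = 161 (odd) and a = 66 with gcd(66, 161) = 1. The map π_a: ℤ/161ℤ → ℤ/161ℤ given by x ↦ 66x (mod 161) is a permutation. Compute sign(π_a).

Start at x=38: 38 → 93 → 20 → 32 → 19 → 127 → 10 → … (one orbit).
π_66 has 5 disjoint cycles with lengths [66, 66, 22, 6, 1] on {0,…,160}.
161 − 5 = 156 transpositions; sign(π) = (−1)^156 = +1.
Check: (66/161) = +1 by Zolotarev.

+1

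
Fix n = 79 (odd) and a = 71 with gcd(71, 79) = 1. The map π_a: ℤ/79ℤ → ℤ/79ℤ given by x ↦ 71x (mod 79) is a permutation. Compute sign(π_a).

Orbit of 67 under x↦71x: [67, 17, 22, 61, 65, 33, 52]… (length divides ord_79(71)).
The orbit structure of x ↦ 71x mod 79: 4 orbits of sizes [26, 26, 26, 1].
sign(π) = (−1)^{n − #cycles} = (−1)^{79−4} = (−1)^75 = -1.
Zolotarev: (71|79) = -1, matching the cycle-count sign.

-1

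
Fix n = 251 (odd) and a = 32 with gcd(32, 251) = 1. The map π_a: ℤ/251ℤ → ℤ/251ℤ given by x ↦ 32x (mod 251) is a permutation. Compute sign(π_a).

Trace 20: π^k(20) = [20, 138, 149, 250, 219, 231, 113] for k=0..6.
Decompose π into cycles: lengths [10, 10, 10, 10, 10, 10, 10, 10, 10, 10, 10, 10, 10, 10, 10, 10, 10, 10, 10, 10, 10, 10, 10, 10, 10, 1] (26 cycles, including the fixed point 0).
With 26 cycles on 251 points, sign = (−1)^{251−26} = -1.

-1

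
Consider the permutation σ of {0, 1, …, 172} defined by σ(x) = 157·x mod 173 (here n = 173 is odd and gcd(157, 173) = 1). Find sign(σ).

+1

Trace 1: π^k(1) = [1, 157, 83, 56, 142, 150, 22] for k=0..6.
Decompose π into cycles: lengths [86, 86, 1] (3 cycles, including the fixed point 0).
n − c = 173 − 3 = 170; sign = (−1)^170 = +1.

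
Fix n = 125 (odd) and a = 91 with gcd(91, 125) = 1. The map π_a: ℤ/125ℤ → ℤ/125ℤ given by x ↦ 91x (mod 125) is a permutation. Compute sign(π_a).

+1

Start at x=26: 26 → 116 → 56 → 96 → 111 → 101 → 66 → … (one orbit).
Cycle lengths of π_91 on ℤ/125ℤ: [25, 25, 25, 25, 5, 5, 5, 5, 1, 1, 1, 1, 1]; 13 cycles in total.
sign(π) = (−1)^{n − #cycles} = (−1)^{125−13} = (−1)^112 = +1.
Zolotarev: (91|125) = +1, matching the cycle-count sign.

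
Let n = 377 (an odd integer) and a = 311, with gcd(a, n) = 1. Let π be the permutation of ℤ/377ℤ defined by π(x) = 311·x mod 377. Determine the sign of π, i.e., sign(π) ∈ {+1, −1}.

Start at x=248: 248 → 220 → 183 → 363 → 170 → 90 → 92 → … (one orbit).
The orbit structure of x ↦ 311x mod 377: 20 orbits of sizes [28, 28, 28, 28, 28, 28, 28, 28, 28, 28, 28, 28, 28, 2, 2, 2, 2, 2, 2, 1].
377 − 20 = 357 transpositions; sign(π) = (−1)^357 = -1.
Zolotarev: (311|377) = -1, matching the cycle-count sign.

-1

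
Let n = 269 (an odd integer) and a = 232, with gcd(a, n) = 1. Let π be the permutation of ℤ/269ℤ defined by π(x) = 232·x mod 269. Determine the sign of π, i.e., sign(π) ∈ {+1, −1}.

+1

Start at x=92: 92 → 93 → 56 → 80 → 268 → 37 → 245 → … (one orbit).
Cycle lengths of π_232 on ℤ/269ℤ: [134, 134, 1]; 3 cycles in total.
269 − 3 = 266 transpositions; sign(π) = (−1)^266 = +1.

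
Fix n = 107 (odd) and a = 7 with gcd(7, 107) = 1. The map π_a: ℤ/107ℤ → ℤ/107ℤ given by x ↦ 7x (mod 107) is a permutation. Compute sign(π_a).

Orbit of 77 under x↦7x: [77, 4, 28, 89, 88, 81, 32]… (length divides ord_107(7)).
2 cycles of lengths [106, 1].
With 2 cycles on 107 points, sign = (−1)^{107−2} = -1.
(7|107)_J = -1 (Zolotarev's lemma cross-check).

-1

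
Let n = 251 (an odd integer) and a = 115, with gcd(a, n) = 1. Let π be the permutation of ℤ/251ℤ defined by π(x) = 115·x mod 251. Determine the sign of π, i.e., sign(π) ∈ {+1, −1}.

+1

Trace 164: π^k(164) = [164, 35, 9, 31, 51, 92, 38] for k=0..6.
Cycle type of π: 125×2 + 1; total 3 cycles.
Σ(ℓ_i−1) = 251−3 = 248; sign = (−1)^248 = +1.
Check: (115/251) = +1 by Zolotarev.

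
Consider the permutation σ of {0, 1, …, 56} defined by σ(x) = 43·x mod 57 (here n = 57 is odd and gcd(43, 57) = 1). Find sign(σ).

Orbit of 1 under x↦43x: [1, 43, 25, 49, 55, 28, 7]… (length divides ord_57(43)).
Cycle type of π: 9×6 + 1×3; total 9 cycles.
9 cycles on 57: each ℓ→(−1)^(ℓ−1), product (−1)^48 = +1.
Check: (43/57) = +1 by Zolotarev.

+1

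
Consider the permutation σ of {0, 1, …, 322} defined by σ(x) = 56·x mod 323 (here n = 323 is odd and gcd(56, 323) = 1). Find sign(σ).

Start at x=115: 115 → 303 → 172 → 265 → 305 → 284 → 77 → … (one orbit).
π_56 has 29 disjoint cycles with lengths [16, 16, 16, 16, 16, 16, 16, 16, 16, 16, 16, 16, 16, 16, 16, 16, 16, 16, 16, 2, 2, 2, 2, 2, 2, 2, 2, 2, 1] on {0,…,322}.
Σ(ℓ_i−1) = 323−29 = 294; sign = (−1)^294 = +1.
Via Zolotarev, sign(π_{56}) = (56|323) = +1.

+1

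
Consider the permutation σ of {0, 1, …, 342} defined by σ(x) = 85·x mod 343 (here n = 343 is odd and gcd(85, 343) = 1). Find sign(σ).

Start at x=260: 260 → 148 → 232 → 169 → 302 → 288 → 127 → … (one orbit).
Cycle type of π: 49×6 + 7×6 + 1×7; total 19 cycles.
With 19 cycles on 343 points, sign = (−1)^{343−19} = +1.
Via Zolotarev, sign(π_{85}) = (85|343) = +1.

+1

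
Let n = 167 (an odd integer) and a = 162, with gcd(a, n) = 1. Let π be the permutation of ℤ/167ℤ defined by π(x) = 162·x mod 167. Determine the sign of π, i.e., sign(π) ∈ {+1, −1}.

Trace 62: π^k(62) = [62, 24, 47, 99, 6, 137, 150] for k=0..6.
Decompose π into cycles: lengths [83, 83, 1] (3 cycles, including the fixed point 0).
With 3 cycles on 167 points, sign = (−1)^{167−3} = +1.

+1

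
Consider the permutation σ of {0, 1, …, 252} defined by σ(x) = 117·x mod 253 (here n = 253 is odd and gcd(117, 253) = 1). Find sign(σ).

-1

Start at x=233: 233 → 190 → 219 → 70 → 94 → 119 → 8 → … (one orbit).
The orbit structure of x ↦ 117x mod 253: 6 orbits of sizes [110, 110, 11, 11, 10, 1].
253 − 6 = 247 transpositions; sign(π) = (−1)^247 = -1.
Check: (117/253) = -1 by Zolotarev.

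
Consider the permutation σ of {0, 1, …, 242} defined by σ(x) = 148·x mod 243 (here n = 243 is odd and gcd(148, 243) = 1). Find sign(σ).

Trace 217: π^k(217) = [217, 40, 88, 145, 76, 70, 154] for k=0..6.
11 cycles of lengths [81, 81, 27, 27, 9, 9, 3, 3, 1, 1, 1].
With 11 cycles on 243 points, sign = (−1)^{243−11} = +1.

+1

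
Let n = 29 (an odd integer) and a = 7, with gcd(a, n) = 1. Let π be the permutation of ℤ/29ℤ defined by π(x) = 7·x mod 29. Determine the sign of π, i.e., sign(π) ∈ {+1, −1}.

Start at x=20: 20 → 24 → 23 → 16 → 25 → 1 → 7 → 20 (one orbit).
5 cycles of lengths [7, 7, 7, 7, 1].
5 cycles on 29: each ℓ→(−1)^(ℓ−1), product (−1)^24 = +1.

+1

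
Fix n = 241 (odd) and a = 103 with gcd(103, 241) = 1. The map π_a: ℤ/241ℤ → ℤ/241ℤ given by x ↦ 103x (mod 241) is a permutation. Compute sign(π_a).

Trace 224: π^k(224) = [224, 177, 156, 162, 57, 87, 44] for k=0..6.
Cycle lengths of π_103 on ℤ/241ℤ: [80, 80, 80, 1]; 4 cycles in total.
n − c = 241 − 4 = 237; sign = (−1)^237 = -1.

-1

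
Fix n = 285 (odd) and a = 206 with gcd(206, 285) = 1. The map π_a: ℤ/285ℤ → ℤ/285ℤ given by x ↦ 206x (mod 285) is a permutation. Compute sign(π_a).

-1

Start at x=176: 176 → 61 → 26 → 226 → 101 → 1 → 206 → … (one orbit).
Decompose π into cycles: lengths [18, 18, 18, 18, 18, 18, 18, 18, 18, 18, 9, 9, 9, 9, 9, 9, 9, 9, 9, 9, 2, 2, 2, 2, 2, 1, 1, 1, 1, 1] (30 cycles, including the fixed point 0).
With 30 cycles on 285 points, sign = (−1)^{285−30} = -1.
The Jacobi symbol (206|285) = -1 (Zolotarev) agrees.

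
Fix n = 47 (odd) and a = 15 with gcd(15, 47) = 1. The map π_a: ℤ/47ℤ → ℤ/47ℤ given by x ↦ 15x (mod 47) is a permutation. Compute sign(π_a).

-1

Start at x=23: 23 → 16 → 5 → 28 → 44 → 2 → 30 → … (one orbit).
2 cycles of lengths [46, 1].
2 cycles on 47: each ℓ→(−1)^(ℓ−1), product (−1)^45 = -1.
The Jacobi symbol (15|47) = -1 (Zolotarev) agrees.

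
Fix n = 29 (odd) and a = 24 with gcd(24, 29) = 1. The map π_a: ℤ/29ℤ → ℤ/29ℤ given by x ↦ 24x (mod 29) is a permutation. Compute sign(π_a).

Start at x=7: 7 → 23 → 1 → 24 → 25 → 20 → 16 → 7 (one orbit).
5 cycles of lengths [7, 7, 7, 7, 1].
Σ(ℓ_i−1) = 29−5 = 24; sign = (−1)^24 = +1.
The Jacobi symbol (24|29) = +1 (Zolotarev) agrees.

+1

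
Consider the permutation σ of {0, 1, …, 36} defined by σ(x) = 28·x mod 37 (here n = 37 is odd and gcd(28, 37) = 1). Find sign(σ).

Start at x=11: 11 → 12 → 3 → 10 → 21 → 33 → 36 → … (one orbit).
Cycle lengths of π_28 on ℤ/37ℤ: [18, 18, 1]; 3 cycles in total.
n − c = 37 − 3 = 34; sign = (−1)^34 = +1.
Zolotarev: (28|37) = +1, matching the cycle-count sign.

+1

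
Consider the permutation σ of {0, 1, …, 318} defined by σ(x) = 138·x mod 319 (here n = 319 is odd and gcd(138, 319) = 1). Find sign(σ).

Start at x=181: 181 → 96 → 169 → 35 → 45 → 149 → 146 → … (one orbit).
Decompose π into cycles: lengths [70, 70, 70, 70, 14, 14, 10, 1] (8 cycles, including the fixed point 0).
8 cycles on 319: each ℓ→(−1)^(ℓ−1), product (−1)^311 = -1.

-1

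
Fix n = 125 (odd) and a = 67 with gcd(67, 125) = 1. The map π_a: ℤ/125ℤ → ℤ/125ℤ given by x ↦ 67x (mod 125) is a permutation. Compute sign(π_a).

Orbit of 28 under x↦67x: [28, 1, 67, 114, 13, 121, 107]… (length divides ord_125(67)).
The orbit structure of x ↦ 67x mod 125: 4 orbits of sizes [100, 20, 4, 1].
125 − 4 = 121 transpositions; sign(π) = (−1)^121 = -1.
The Jacobi symbol (67|125) = -1 (Zolotarev) agrees.

-1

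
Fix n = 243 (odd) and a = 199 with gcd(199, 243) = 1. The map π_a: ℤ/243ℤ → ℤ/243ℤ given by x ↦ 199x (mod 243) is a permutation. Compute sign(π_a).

Trace 154: π^k(154) = [154, 28, 226, 19, 136, 91, 127] for k=0..6.
π_199 has 27 disjoint cycles with lengths [27, 27, 27, 27, 27, 27, 9, 9, 9, 9, 9, 9, 3, 3, 3, 3, 3, 3, 1, 1, 1, 1, 1, 1, 1, 1, 1] on {0,…,242}.
27 cycles on 243: each ℓ→(−1)^(ℓ−1), product (−1)^216 = +1.
Zolotarev: (199|243) = +1, matching the cycle-count sign.

+1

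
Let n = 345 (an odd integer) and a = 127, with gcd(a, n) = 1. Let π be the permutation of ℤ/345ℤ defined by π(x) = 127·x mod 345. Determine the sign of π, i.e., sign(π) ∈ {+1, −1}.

Orbit of 202 under x↦127x: [202, 124, 223, 31, 142, 94, 208]… (length divides ord_345(127)).
Decompose π into cycles: lengths [44, 44, 44, 44, 44, 44, 11, 11, 11, 11, 11, 11, 4, 4, 4, 1, 1, 1] (18 cycles, including the fixed point 0).
345 − 18 = 327 transpositions; sign(π) = (−1)^327 = -1.
Check: (127/345) = -1 by Zolotarev.

-1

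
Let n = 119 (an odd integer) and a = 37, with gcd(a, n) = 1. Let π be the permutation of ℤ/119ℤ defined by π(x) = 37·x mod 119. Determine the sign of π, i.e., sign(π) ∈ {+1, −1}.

-1

Orbit of 44 under x↦37x: [44, 81, 22, 100, 11, 50, 65]… (length divides ord_119(37)).
6 cycles of lengths [48, 48, 16, 3, 3, 1].
With 6 cycles on 119 points, sign = (−1)^{119−6} = -1.
Zolotarev: (37|119) = -1, matching the cycle-count sign.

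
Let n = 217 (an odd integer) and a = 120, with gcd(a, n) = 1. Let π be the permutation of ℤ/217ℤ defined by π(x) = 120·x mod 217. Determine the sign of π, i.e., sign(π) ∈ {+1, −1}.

Orbit of 29 under x↦120x: [29, 8, 92, 190, 15, 64, 85]… (length divides ord_217(120)).
Cycle type of π: 10×21 + 1×7; total 28 cycles.
n − c = 217 − 28 = 189; sign = (−1)^189 = -1.
The Jacobi symbol (120|217) = -1 (Zolotarev) agrees.

-1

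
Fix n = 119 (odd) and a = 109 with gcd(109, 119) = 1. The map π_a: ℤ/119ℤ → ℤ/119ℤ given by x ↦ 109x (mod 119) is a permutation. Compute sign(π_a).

-1

Orbit of 18 under x↦109x: [18, 58, 15, 88, 72, 113, 60]… (length divides ord_119(109)).
Cycle type of π: 48×2 + 16 + 3×2 + 1; total 6 cycles.
119 − 6 = 113 transpositions; sign(π) = (−1)^113 = -1.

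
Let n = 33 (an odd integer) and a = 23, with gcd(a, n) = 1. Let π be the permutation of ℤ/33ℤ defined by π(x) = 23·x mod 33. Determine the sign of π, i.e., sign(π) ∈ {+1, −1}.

-1

Start at x=1: 1 → 23 → 1 (one orbit).
Cycle type of π: 2×11 + 1×11; total 22 cycles.
sign(π) = (−1)^{n − #cycles} = (−1)^{33−22} = (−1)^11 = -1.
The Jacobi symbol (23|33) = -1 (Zolotarev) agrees.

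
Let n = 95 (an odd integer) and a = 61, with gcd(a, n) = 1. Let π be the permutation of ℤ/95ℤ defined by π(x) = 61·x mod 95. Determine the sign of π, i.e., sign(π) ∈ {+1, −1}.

Orbit of 61 under x↦61x: [61, 16, 26, 66, 36, 11, 6]… (length divides ord_95(61)).
Cycle type of π: 9×10 + 1×5; total 15 cycles.
15 cycles on 95: each ℓ→(−1)^(ℓ−1), product (−1)^80 = +1.

+1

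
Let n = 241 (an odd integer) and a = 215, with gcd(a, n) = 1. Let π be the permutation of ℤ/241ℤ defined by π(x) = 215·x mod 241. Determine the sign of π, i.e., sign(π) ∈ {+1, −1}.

-1

Trace 211: π^k(211) = [211, 57, 205, 213, 5, 111, 6] for k=0..6.
The orbit structure of x ↦ 215x mod 241: 4 orbits of sizes [80, 80, 80, 1].
4 cycles on 241: each ℓ→(−1)^(ℓ−1), product (−1)^237 = -1.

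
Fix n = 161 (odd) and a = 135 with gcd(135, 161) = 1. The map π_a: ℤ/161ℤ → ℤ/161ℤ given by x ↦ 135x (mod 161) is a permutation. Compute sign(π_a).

Orbit of 85 under x↦135x: [85, 44, 144, 120, 100, 137, 141]… (length divides ord_161(135)).
π_135 has 6 disjoint cycles with lengths [66, 66, 22, 3, 3, 1] on {0,…,160}.
Σ(ℓ_i−1) = 161−6 = 155; sign = (−1)^155 = -1.

-1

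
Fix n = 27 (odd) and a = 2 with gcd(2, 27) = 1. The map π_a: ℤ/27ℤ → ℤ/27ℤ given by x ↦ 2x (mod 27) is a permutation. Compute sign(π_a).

Trace 22: π^k(22) = [22, 17, 7, 14, 1, 2, 4] for k=0..6.
The orbit structure of x ↦ 2x mod 27: 4 orbits of sizes [18, 6, 2, 1].
With 4 cycles on 27 points, sign = (−1)^{27−4} = -1.
Zolotarev: (2|27) = -1, matching the cycle-count sign.

-1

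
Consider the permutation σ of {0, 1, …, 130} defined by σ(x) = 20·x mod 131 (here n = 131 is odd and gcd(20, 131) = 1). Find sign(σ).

+1

Orbit of 41 under x↦20x: [41, 34, 25, 107, 44, 94, 46]… (length divides ord_131(20)).
Decompose π into cycles: lengths [65, 65, 1] (3 cycles, including the fixed point 0).
131 − 3 = 128 transpositions; sign(π) = (−1)^128 = +1.
The Jacobi symbol (20|131) = +1 (Zolotarev) agrees.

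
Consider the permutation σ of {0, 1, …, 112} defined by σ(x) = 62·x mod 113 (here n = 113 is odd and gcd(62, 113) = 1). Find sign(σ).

+1

Trace 14: π^k(14) = [14, 77, 28, 41, 56, 82, 112] for k=0..6.
π_62 has 3 disjoint cycles with lengths [56, 56, 1] on {0,…,112}.
sign(π) = (−1)^{n − #cycles} = (−1)^{113−3} = (−1)^110 = +1.
Zolotarev: (62|113) = +1, matching the cycle-count sign.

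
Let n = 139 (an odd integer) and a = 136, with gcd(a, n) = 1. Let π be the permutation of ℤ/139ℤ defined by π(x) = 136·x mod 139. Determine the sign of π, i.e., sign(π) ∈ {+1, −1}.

+1

Start at x=44: 44 → 7 → 118 → 63 → 89 → 11 → 106 → … (one orbit).
Cycle type of π: 69×2 + 1; total 3 cycles.
3 cycles on 139: each ℓ→(−1)^(ℓ−1), product (−1)^136 = +1.
Via Zolotarev, sign(π_{136}) = (136|139) = +1.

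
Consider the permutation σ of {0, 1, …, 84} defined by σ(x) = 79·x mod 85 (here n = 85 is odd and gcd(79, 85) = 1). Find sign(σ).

Orbit of 81 under x↦79x: [81, 24, 26, 14, 1, 79, 36]… (length divides ord_85(79)).
Cycle lengths of π_79 on ℤ/85ℤ: [16, 16, 16, 16, 16, 2, 2, 1]; 8 cycles in total.
With 8 cycles on 85 points, sign = (−1)^{85−8} = -1.
The Jacobi symbol (79|85) = -1 (Zolotarev) agrees.

-1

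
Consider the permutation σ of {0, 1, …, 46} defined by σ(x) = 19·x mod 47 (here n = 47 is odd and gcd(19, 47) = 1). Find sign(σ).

-1

Trace 8: π^k(8) = [8, 11, 21, 23, 14, 31, 25] for k=0..6.
The orbit structure of x ↦ 19x mod 47: 2 orbits of sizes [46, 1].
47 − 2 = 45 transpositions; sign(π) = (−1)^45 = -1.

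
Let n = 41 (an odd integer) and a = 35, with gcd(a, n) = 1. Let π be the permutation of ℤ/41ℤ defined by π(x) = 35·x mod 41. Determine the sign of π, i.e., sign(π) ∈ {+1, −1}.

Start at x=39: 39 → 12 → 10 → 22 → 32 → 13 → 4 → … (one orbit).
2 cycles of lengths [40, 1].
sign(π) = (−1)^{n − #cycles} = (−1)^{41−2} = (−1)^39 = -1.

-1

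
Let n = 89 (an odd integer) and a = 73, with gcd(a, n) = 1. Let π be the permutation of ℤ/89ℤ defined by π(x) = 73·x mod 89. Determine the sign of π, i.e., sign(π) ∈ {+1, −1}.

+1

Orbit of 25 under x↦73x: [25, 45, 81, 39, 88, 16, 11]… (length divides ord_89(73)).
The orbit structure of x ↦ 73x mod 89: 5 orbits of sizes [22, 22, 22, 22, 1].
89 − 5 = 84 transpositions; sign(π) = (−1)^84 = +1.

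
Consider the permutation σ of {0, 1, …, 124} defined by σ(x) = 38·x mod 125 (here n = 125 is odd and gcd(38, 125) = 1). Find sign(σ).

Orbit of 23 under x↦38x: [23, 124, 87, 56, 3, 114, 82]… (length divides ord_125(38)).
Decompose π into cycles: lengths [100, 20, 4, 1] (4 cycles, including the fixed point 0).
n − c = 125 − 4 = 121; sign = (−1)^121 = -1.
Check: (38/125) = -1 by Zolotarev.

-1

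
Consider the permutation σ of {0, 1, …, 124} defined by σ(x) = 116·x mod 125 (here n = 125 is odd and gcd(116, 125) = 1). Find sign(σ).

+1

Trace 41: π^k(41) = [41, 6, 71, 111, 1, 116, 81] for k=0..6.
Cycle type of π: 25×4 + 5×4 + 1×5; total 13 cycles.
sign(π) = (−1)^{n − #cycles} = (−1)^{125−13} = (−1)^112 = +1.
Via Zolotarev, sign(π_{116}) = (116|125) = +1.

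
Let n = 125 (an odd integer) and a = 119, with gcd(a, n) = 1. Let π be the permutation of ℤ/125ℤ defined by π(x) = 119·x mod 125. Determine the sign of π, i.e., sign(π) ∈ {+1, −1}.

Orbit of 59 under x↦119x: [59, 21, 124, 6, 89, 91, 79]… (length divides ord_125(119)).
Cycle lengths of π_119 on ℤ/125ℤ: [50, 50, 10, 10, 2, 2, 1]; 7 cycles in total.
Σ(ℓ_i−1) = 125−7 = 118; sign = (−1)^118 = +1.
The Jacobi symbol (119|125) = +1 (Zolotarev) agrees.

+1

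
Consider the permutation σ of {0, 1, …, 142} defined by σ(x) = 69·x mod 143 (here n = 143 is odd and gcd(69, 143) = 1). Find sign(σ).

+1

Orbit of 12 under x↦69x: [12, 113, 75, 27, 4, 133, 25]… (length divides ord_143(69)).
Decompose π into cycles: lengths [30, 30, 30, 30, 6, 6, 5, 5, 1] (9 cycles, including the fixed point 0).
143 − 9 = 134 transpositions; sign(π) = (−1)^134 = +1.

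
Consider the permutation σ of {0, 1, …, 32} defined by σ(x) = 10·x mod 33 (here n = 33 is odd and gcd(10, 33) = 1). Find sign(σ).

-1

Orbit of 10 under x↦10x: [10, 1]… (length divides ord_33(10)).
18 cycles of lengths [2, 2, 2, 2, 2, 2, 2, 2, 2, 2, 2, 2, 2, 2, 2, 1, 1, 1].
18 cycles on 33: each ℓ→(−1)^(ℓ−1), product (−1)^15 = -1.
The Jacobi symbol (10|33) = -1 (Zolotarev) agrees.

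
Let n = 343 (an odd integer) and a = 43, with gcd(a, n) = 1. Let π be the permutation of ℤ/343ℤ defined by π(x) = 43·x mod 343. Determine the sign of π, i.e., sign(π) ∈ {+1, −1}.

Orbit of 155 under x↦43x: [155, 148, 190, 281, 78, 267, 162]… (length divides ord_343(43)).
The orbit structure of x ↦ 43x mod 343: 19 orbits of sizes [49, 49, 49, 49, 49, 49, 7, 7, 7, 7, 7, 7, 1, 1, 1, 1, 1, 1, 1].
19 cycles on 343: each ℓ→(−1)^(ℓ−1), product (−1)^324 = +1.

+1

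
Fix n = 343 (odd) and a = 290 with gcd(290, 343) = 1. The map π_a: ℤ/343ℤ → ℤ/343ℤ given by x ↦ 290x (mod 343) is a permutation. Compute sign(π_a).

Trace 134: π^k(134) = [134, 101, 135, 48, 200, 33, 309] for k=0..6.
Cycle type of π: 294 + 42 + 6 + 1; total 4 cycles.
Σ(ℓ_i−1) = 343−4 = 339; sign = (−1)^339 = -1.
The Jacobi symbol (290|343) = -1 (Zolotarev) agrees.

-1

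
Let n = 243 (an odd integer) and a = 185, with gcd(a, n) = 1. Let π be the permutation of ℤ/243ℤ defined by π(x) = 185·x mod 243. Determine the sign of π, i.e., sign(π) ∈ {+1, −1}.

-1

Start at x=169: 169 → 161 → 139 → 200 → 64 → 176 → 241 → … (one orbit).
Decompose π into cycles: lengths [162, 54, 18, 6, 2, 1] (6 cycles, including the fixed point 0).
6 cycles on 243: each ℓ→(−1)^(ℓ−1), product (−1)^237 = -1.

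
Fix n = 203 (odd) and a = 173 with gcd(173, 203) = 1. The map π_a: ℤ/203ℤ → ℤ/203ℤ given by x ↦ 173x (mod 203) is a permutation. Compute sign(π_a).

-1

Trace 30: π^k(30) = [30, 115, 1, 173, 88, 202] for k=0..5.
Decompose π into cycles: lengths [6, 6, 6, 6, 6, 6, 6, 6, 6, 6, 6, 6, 6, 6, 6, 6, 6, 6, 6, 6, 6, 6, 6, 6, 6, 6, 6, 6, 6, 2, 2, 2, 2, 2, 2, 2, 2, 2, 2, 2, 2, 2, 2, 1] (44 cycles, including the fixed point 0).
203 − 44 = 159 transpositions; sign(π) = (−1)^159 = -1.
(173|203)_J = -1 (Zolotarev's lemma cross-check).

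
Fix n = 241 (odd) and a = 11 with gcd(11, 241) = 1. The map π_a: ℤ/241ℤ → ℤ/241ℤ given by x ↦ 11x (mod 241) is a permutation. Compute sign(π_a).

Trace 89: π^k(89) = [89, 15, 165, 128, 203, 64, 222] for k=0..6.
6 cycles of lengths [48, 48, 48, 48, 48, 1].
Σ(ℓ_i−1) = 241−6 = 235; sign = (−1)^235 = -1.
Zolotarev: (11|241) = -1, matching the cycle-count sign.

-1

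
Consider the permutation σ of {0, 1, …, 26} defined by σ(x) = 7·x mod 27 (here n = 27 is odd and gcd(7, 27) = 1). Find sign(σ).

Start at x=1: 1 → 7 → 22 → 19 → 25 → 13 → 10 → … (one orbit).
Cycle type of π: 9×2 + 3×2 + 1×3; total 7 cycles.
n − c = 27 − 7 = 20; sign = (−1)^20 = +1.

+1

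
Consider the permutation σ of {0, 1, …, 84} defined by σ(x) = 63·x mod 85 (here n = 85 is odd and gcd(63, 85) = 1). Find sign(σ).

Start at x=7: 7 → 16 → 73 → 9 → 57 → 21 → 48 → … (one orbit).
π_63 has 7 disjoint cycles with lengths [16, 16, 16, 16, 16, 4, 1] on {0,…,84}.
sign(π) = (−1)^{n − #cycles} = (−1)^{85−7} = (−1)^78 = +1.
(63|85)_J = +1 (Zolotarev's lemma cross-check).

+1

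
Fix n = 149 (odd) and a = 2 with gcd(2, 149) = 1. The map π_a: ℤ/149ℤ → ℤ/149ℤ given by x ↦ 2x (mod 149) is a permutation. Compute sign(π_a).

-1

Trace 28: π^k(28) = [28, 56, 112, 75, 1, 2, 4] for k=0..6.
Decompose π into cycles: lengths [148, 1] (2 cycles, including the fixed point 0).
With 2 cycles on 149 points, sign = (−1)^{149−2} = -1.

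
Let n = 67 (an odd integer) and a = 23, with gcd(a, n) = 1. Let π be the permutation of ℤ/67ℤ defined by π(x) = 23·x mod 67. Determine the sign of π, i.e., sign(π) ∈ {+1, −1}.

+1

Trace 1: π^k(1) = [1, 23, 60, 40, 49, 55, 59] for k=0..6.
π_23 has 3 disjoint cycles with lengths [33, 33, 1] on {0,…,66}.
n − c = 67 − 3 = 64; sign = (−1)^64 = +1.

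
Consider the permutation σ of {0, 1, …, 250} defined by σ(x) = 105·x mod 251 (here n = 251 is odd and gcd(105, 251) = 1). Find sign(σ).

Trace 189: π^k(189) = [189, 16, 174, 198, 208, 3, 64] for k=0..6.
Cycle type of π: 125×2 + 1; total 3 cycles.
251 − 3 = 248 transpositions; sign(π) = (−1)^248 = +1.
The Jacobi symbol (105|251) = +1 (Zolotarev) agrees.

+1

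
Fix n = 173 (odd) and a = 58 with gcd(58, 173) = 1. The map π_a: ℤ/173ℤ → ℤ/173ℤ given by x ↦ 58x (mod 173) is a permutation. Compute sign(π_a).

Orbit of 6 under x↦58x: [6, 2, 116, 154, 109, 94, 89]… (length divides ord_173(58)).
Cycle type of π: 172 + 1; total 2 cycles.
2 cycles on 173: each ℓ→(−1)^(ℓ−1), product (−1)^171 = -1.

-1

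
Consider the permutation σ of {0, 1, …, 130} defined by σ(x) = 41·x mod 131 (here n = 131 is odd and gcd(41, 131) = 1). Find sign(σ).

+1

Start at x=63: 63 → 94 → 55 → 28 → 100 → 39 → 27 → … (one orbit).
Cycle lengths of π_41 on ℤ/131ℤ: [65, 65, 1]; 3 cycles in total.
n − c = 131 − 3 = 128; sign = (−1)^128 = +1.
Zolotarev: (41|131) = +1, matching the cycle-count sign.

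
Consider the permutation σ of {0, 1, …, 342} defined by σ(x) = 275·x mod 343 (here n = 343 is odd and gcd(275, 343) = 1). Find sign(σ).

Trace 18: π^k(18) = [18, 148, 226, 67, 246, 79, 116] for k=0..6.
Cycle type of π: 21×14 + 3×16 + 1; total 31 cycles.
sign(π) = (−1)^{n − #cycles} = (−1)^{343−31} = (−1)^312 = +1.
Check: (275/343) = +1 by Zolotarev.

+1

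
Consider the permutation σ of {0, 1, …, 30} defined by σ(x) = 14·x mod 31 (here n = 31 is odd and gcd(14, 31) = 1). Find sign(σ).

+1

Start at x=28: 28 → 20 → 1 → 14 → 10 → 16 → 7 → … (one orbit).
π_14 has 3 disjoint cycles with lengths [15, 15, 1] on {0,…,30}.
31 − 3 = 28 transpositions; sign(π) = (−1)^28 = +1.
The Jacobi symbol (14|31) = +1 (Zolotarev) agrees.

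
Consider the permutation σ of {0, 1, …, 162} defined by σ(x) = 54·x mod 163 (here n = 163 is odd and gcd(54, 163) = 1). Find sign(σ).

Trace 136: π^k(136) = [136, 9, 160, 1, 54, 145, 6] for k=0..6.
Cycle type of π: 81×2 + 1; total 3 cycles.
3 cycles on 163: each ℓ→(−1)^(ℓ−1), product (−1)^160 = +1.
Zolotarev: (54|163) = +1, matching the cycle-count sign.

+1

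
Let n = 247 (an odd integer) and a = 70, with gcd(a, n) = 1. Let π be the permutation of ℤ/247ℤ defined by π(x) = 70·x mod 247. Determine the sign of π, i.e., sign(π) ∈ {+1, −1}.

+1

Start at x=31: 31 → 194 → 242 → 144 → 200 → 168 → 151 → … (one orbit).
11 cycles of lengths [36, 36, 36, 36, 36, 36, 18, 4, 4, 4, 1].
247 − 11 = 236 transpositions; sign(π) = (−1)^236 = +1.
Zolotarev: (70|247) = +1, matching the cycle-count sign.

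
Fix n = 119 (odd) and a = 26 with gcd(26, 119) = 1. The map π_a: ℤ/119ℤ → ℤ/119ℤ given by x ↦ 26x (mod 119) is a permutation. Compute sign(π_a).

Orbit of 87 under x↦26x: [87, 1, 26, 81, 83, 16, 59]… (length divides ord_119(26)).
Cycle lengths of π_26 on ℤ/119ℤ: [24, 24, 24, 24, 8, 8, 6, 1]; 8 cycles in total.
sign(π) = (−1)^{n − #cycles} = (−1)^{119−8} = (−1)^111 = -1.
Via Zolotarev, sign(π_{26}) = (26|119) = -1.

-1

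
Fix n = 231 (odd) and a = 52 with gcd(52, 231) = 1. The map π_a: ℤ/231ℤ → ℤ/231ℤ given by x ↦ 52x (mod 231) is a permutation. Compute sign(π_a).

+1

Start at x=13: 13 → 214 → 40 → 1 → 52 → 163 → 160 → … (one orbit).
Decompose π into cycles: lengths [30, 30, 30, 30, 30, 30, 10, 10, 10, 6, 6, 6, 1, 1, 1] (15 cycles, including the fixed point 0).
sign(π) = (−1)^{n − #cycles} = (−1)^{231−15} = (−1)^216 = +1.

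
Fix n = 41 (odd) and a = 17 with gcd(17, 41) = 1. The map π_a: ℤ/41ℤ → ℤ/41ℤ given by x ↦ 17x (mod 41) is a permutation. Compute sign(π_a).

Orbit of 22 under x↦17x: [22, 5, 3, 10, 6, 20, 12]… (length divides ord_41(17)).
The orbit structure of x ↦ 17x mod 41: 2 orbits of sizes [40, 1].
sign(π) = (−1)^{n − #cycles} = (−1)^{41−2} = (−1)^39 = -1.

-1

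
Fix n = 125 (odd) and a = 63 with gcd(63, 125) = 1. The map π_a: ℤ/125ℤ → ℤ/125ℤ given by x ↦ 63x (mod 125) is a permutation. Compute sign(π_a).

-1

Start at x=41: 41 → 83 → 104 → 52 → 26 → 13 → 69 → … (one orbit).
Decompose π into cycles: lengths [100, 20, 4, 1] (4 cycles, including the fixed point 0).
sign(π) = (−1)^{n − #cycles} = (−1)^{125−4} = (−1)^121 = -1.
The Jacobi symbol (63|125) = -1 (Zolotarev) agrees.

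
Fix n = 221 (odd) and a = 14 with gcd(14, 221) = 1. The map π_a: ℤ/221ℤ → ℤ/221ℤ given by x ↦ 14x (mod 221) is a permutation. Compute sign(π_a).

-1

Start at x=196: 196 → 92 → 183 → 131 → 66 → 40 → 118 → … (one orbit).
The orbit structure of x ↦ 14x mod 221: 26 orbits of sizes [16, 16, 16, 16, 16, 16, 16, 16, 16, 16, 16, 16, 16, 1, 1, 1, 1, 1, 1, 1, 1, 1, 1, 1, 1, 1].
With 26 cycles on 221 points, sign = (−1)^{221−26} = -1.
Check: (14/221) = -1 by Zolotarev.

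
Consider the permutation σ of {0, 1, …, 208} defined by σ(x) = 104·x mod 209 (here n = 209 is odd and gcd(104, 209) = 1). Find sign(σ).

+1

Start at x=36: 36 → 191 → 9 → 100 → 159 → 25 → 92 → … (one orbit).
The orbit structure of x ↦ 104x mod 209: 9 orbits of sizes [45, 45, 45, 45, 9, 9, 5, 5, 1].
n − c = 209 − 9 = 200; sign = (−1)^200 = +1.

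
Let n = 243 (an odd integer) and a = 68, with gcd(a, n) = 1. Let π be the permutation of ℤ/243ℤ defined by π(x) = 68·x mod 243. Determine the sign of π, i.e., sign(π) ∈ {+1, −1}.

-1

Start at x=82: 82 → 230 → 88 → 152 → 130 → 92 → 181 → … (one orbit).
6 cycles of lengths [162, 54, 18, 6, 2, 1].
Σ(ℓ_i−1) = 243−6 = 237; sign = (−1)^237 = -1.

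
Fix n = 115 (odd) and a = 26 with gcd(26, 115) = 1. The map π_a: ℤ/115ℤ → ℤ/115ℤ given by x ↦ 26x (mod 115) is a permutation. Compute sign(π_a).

+1

Start at x=81: 81 → 36 → 16 → 71 → 6 → 41 → 31 → … (one orbit).
Cycle type of π: 11×10 + 1×5; total 15 cycles.
15 cycles on 115: each ℓ→(−1)^(ℓ−1), product (−1)^100 = +1.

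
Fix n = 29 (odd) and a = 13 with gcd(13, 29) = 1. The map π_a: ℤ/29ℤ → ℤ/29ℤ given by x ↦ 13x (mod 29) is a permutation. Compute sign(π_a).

Start at x=9: 9 → 1 → 13 → 24 → 22 → 25 → 6 → … (one orbit).
Decompose π into cycles: lengths [14, 14, 1] (3 cycles, including the fixed point 0).
With 3 cycles on 29 points, sign = (−1)^{29−3} = +1.

+1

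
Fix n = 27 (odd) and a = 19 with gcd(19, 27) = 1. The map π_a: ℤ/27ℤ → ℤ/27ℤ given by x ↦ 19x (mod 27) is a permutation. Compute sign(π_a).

+1

Orbit of 1 under x↦19x: [1, 19, 10]… (length divides ord_27(19)).
The orbit structure of x ↦ 19x mod 27: 15 orbits of sizes [3, 3, 3, 3, 3, 3, 1, 1, 1, 1, 1, 1, 1, 1, 1].
27 − 15 = 12 transpositions; sign(π) = (−1)^12 = +1.
Check: (19/27) = +1 by Zolotarev.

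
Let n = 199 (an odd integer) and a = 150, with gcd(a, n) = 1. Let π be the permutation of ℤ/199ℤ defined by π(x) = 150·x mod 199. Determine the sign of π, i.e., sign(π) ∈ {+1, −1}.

Orbit of 178 under x↦150x: [178, 34, 125, 44, 33, 174, 31]… (length divides ord_199(150)).
2 cycles of lengths [198, 1].
n − c = 199 − 2 = 197; sign = (−1)^197 = -1.
Check: (150/199) = -1 by Zolotarev.

-1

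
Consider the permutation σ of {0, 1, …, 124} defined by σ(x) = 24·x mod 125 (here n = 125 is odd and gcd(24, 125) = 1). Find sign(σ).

+1

Start at x=124: 124 → 101 → 49 → 51 → 99 → 1 → 24 → … (one orbit).
Cycle lengths of π_24 on ℤ/125ℤ: [10, 10, 10, 10, 10, 10, 10, 10, 10, 10, 2, 2, 2, 2, 2, 2, 2, 2, 2, 2, 2, 2, 1]; 23 cycles in total.
Σ(ℓ_i−1) = 125−23 = 102; sign = (−1)^102 = +1.
The Jacobi symbol (24|125) = +1 (Zolotarev) agrees.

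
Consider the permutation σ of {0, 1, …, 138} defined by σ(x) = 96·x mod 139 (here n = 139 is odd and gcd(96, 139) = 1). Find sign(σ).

+1

Orbit of 1 under x↦96x: [1, 96, 42]… (length divides ord_139(96)).
47 cycles of lengths [3, 3, 3, 3, 3, 3, 3, 3, 3, 3, 3, 3, 3, 3, 3, 3, 3, 3, 3, 3, 3, 3, 3, 3, 3, 3, 3, 3, 3, 3, 3, 3, 3, 3, 3, 3, 3, 3, 3, 3, 3, 3, 3, 3, 3, 3, 1].
Σ(ℓ_i−1) = 139−47 = 92; sign = (−1)^92 = +1.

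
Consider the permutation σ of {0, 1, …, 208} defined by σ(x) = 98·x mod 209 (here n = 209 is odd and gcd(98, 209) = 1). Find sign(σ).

Trace 45: π^k(45) = [45, 21, 177, 208, 111, 10, 144] for k=0..6.
Cycle type of π: 18×11 + 2×5 + 1; total 17 cycles.
sign(π) = (−1)^{n − #cycles} = (−1)^{209−17} = (−1)^192 = +1.

+1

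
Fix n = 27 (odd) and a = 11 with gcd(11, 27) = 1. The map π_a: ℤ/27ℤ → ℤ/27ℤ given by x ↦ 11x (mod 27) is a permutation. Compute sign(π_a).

-1

Orbit of 19 under x↦11x: [19, 20, 4, 17, 25, 5, 1]… (length divides ord_27(11)).
Decompose π into cycles: lengths [18, 6, 2, 1] (4 cycles, including the fixed point 0).
n − c = 27 − 4 = 23; sign = (−1)^23 = -1.
(11|27)_J = -1 (Zolotarev's lemma cross-check).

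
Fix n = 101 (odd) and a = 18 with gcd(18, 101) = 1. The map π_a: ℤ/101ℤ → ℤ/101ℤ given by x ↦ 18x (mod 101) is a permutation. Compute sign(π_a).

-1

Trace 75: π^k(75) = [75, 37, 60, 70, 48, 56, 99] for k=0..6.
Cycle lengths of π_18 on ℤ/101ℤ: [100, 1]; 2 cycles in total.
2 cycles on 101: each ℓ→(−1)^(ℓ−1), product (−1)^99 = -1.
Zolotarev: (18|101) = -1, matching the cycle-count sign.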